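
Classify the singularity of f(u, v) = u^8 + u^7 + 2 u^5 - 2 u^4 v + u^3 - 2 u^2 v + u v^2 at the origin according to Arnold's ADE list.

D_{9}

The Hessian of f at 0 is [[0, 0], [0, 0]] with rank 0, so corank 2. A Groebner basis of the Jacobian ideal J(f) in C{u,v} is {u^2*v^2 - 16*u^2*v - u^2 + 32*u*v^2 + 3*u*v - 16*v^3 - 2*v^2, -24*u^2*v - 2*u^2 + u*v^3 + 48*u*v^2 + 5*u*v - 24*v^3 - 3*v^2, -32*u^2*v - 3*u^2 + 64*u*v^2 + 7*u*v + v^4 - 32*v^3 - 4*v^2, u^3 - 3*u^2*v + 3*u*v^2 - v^3}; counting standard monomials gives mu = 9. Corank 2; j^3 = u*(u - v)^2 has shape L^2 M (L != M), so D-series; mu = 9 gives D_9.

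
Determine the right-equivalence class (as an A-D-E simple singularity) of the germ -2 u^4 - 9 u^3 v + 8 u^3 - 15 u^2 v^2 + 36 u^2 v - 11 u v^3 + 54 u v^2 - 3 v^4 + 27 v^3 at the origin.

E7

The Hessian of f at 0 is [[0, 0], [0, 0]] with rank 0, so corank 2. A Groebner basis of the Jacobian ideal J(f) in C{u,v} is {768*u^2 + 2304*u*v + v^4 + 8*v^3 + 1728*v^2, u^3 - 180*u^2 - 540*u*v + 3*v^3/2 - 405*v^2, u^2*v + 88*u^2 + 264*u*v - 4*v^3/3 + 198*v^2, -32*u^2 + u*v^2 - 96*u*v + 7*v^3/6 - 72*v^2}; counting standard monomials gives mu = 7. Corank 2; j^3 = (2*u + 3*v)^3 is a perfect cube, so E-series; the 4-jet and mu = 7 give E_7.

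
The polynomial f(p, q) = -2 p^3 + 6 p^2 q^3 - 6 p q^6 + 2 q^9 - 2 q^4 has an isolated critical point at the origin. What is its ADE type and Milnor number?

Type E6, Milnor number mu = 6.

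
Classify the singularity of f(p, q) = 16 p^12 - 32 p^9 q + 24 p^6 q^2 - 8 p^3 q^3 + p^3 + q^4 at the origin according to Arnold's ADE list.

E_{6}

The Hessian of f at 0 has rank 0. Corank 2; j^3 = p^3 is a perfect cube, so E-series; the 4-jet and mu = 6 give E_6.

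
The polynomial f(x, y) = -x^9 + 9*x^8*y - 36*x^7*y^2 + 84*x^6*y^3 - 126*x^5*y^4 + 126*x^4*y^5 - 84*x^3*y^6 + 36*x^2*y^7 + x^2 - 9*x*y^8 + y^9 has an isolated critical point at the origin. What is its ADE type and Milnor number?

Type A8, Milnor number mu = 8.

The Hessian of f at 0 is [[2, 0], [0, 0]] with rank 1, so corank 1. A Groebner basis of the Jacobian ideal J(f) in C{x,y} is {y^8, x}; counting standard monomials gives mu = 8. Corank 1: A-series; mu = 8 gives A_8.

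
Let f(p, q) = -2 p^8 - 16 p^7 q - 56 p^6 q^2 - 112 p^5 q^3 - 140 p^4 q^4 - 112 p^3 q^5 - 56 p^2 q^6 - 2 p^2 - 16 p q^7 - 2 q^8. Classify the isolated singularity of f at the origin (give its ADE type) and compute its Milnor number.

Type A7, Milnor number mu = 7.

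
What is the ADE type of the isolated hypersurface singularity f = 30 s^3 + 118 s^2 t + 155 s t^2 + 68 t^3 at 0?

D4

The Hessian of f at 0 is [[0, 0], [0, 0]] with rank 0, so corank 2. A Groebner basis of the Jacobian ideal J(f) in C{s,t} is {t^3, s^2 - 47*t^2/26, s*t + 35*t^2/26}; counting standard monomials gives mu = 4. Corank 2; j^3 = (3*s + 4*t)*(10*s^2 + 26*s*t + 17*t^2) splits into three distinct lines over C (the quadratic factor has nonzero discriminant), so D_4.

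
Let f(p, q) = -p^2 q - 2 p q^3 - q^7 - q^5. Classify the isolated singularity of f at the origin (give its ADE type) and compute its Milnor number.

Type D8, Milnor number mu = 8.

The Hessian of f at 0 is [[0, 0], [0, 0]] with rank 0, so corank 2. A Groebner basis of the Jacobian ideal J(f) in C{p,q} is {p^2*q^2 + p^2/7 + p*q^2/7, p^3 - p^2/7 - p*q^2/7, p*q + q^3}; counting standard monomials gives mu = 8. Corank 2; j^3 = -p^2*q has shape L^2 M (L != M), so D-series; mu = 8 gives D_8.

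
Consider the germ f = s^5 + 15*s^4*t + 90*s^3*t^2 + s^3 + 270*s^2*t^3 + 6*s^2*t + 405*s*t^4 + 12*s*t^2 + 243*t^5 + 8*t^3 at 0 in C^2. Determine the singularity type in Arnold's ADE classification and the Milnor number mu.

The Hessian of f at 0 has rank 0. Corank 2; j^3 = (s + 2*t)^3 is a perfect cube, so E-series; the 5-jet and mu = 8 give E_8.

Type E8, Milnor number mu = 8.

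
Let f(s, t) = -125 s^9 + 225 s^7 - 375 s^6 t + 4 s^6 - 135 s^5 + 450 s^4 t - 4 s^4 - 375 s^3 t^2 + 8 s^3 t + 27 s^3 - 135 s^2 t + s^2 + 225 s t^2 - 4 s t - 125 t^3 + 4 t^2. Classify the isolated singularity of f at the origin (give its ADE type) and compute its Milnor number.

The Hessian of f at 0 has rank 1. Corank 1: A-series; mu = 2 gives A_2.

Type A_2, Milnor number mu = 2.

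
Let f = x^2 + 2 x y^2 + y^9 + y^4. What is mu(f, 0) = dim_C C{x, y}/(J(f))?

8

The Hessian of f at 0 has rank 1. Corank 1: A-series; mu = 8 gives A_8.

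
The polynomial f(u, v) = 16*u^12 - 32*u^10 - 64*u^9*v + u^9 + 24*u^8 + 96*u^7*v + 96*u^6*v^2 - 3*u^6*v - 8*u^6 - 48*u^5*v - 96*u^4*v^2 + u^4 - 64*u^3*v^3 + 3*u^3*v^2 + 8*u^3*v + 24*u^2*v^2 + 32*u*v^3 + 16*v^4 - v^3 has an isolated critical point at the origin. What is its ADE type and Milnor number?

The Hessian of f at 0 is [[0, 0], [0, 0]] with rank 0, so corank 2. A Groebner basis of the Jacobian ideal J(f) in C{u,v} is {u^3 + 6*u^2*v, v^2}; counting standard monomials gives mu = 6. Corank 2; j^3 = -v^3 is a perfect cube, so E-series; the 4-jet and mu = 6 give E_6.

Type E_{6}, Milnor number mu = 6.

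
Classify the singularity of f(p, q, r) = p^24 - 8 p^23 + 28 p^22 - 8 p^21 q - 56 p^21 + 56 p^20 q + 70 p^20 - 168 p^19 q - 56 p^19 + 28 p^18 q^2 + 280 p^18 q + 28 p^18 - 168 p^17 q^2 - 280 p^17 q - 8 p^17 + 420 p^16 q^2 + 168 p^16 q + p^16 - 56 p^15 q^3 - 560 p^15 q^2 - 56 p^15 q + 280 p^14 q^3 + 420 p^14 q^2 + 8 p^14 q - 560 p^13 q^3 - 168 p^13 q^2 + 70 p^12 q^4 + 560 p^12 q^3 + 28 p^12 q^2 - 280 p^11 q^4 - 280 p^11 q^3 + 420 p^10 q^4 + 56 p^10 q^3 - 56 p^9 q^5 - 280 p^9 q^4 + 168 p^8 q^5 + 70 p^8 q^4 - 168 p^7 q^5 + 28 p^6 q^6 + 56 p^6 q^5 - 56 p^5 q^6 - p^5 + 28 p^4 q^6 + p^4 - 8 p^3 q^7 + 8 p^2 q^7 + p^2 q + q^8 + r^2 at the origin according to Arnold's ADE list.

The Hessian of f at 0 has rank 1. Corank 2; j^3 = p^2*q has shape L^2 M (L != M), so D-series; mu = 9 gives D_9.

D_{9}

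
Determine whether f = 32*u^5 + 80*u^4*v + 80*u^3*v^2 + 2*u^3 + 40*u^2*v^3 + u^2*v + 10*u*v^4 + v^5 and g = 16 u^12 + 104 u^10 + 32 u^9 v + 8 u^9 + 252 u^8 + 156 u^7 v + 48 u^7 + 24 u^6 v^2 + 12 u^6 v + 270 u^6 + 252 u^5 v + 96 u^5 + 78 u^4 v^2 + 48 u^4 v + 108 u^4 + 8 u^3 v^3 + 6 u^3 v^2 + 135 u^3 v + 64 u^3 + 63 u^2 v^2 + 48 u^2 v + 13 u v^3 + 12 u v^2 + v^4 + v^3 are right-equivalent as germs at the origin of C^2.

No.

The Hessian of f at 0 has rank 0. Corank 2; j^3 = u^2*(2*u + v) has shape L^2 M (L != M), so D-series; mu = 6 gives D_6. The Hessian of g at 0 has rank 0. Corank 2; j^3 = (4*u + v)^3 is a perfect cube, so E-series; the 4-jet and mu = 7 give E_7. f is D_6 but g is E_7, hence not right-equivalent.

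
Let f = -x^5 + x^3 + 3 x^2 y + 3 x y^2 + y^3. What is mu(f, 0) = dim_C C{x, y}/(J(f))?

8

The Hessian of f at 0 is [[0, 0], [0, 0]] with rank 0, so corank 2. A Groebner basis of the Jacobian ideal J(f) in C{x,y} is {y^5, x*y^3 + 3*y^4/4, x^2 + 2*x*y + y^2}; counting standard monomials gives mu = 8. Corank 2; j^3 = (x + y)^3 is a perfect cube, so E-series; the 5-jet and mu = 8 give E_8.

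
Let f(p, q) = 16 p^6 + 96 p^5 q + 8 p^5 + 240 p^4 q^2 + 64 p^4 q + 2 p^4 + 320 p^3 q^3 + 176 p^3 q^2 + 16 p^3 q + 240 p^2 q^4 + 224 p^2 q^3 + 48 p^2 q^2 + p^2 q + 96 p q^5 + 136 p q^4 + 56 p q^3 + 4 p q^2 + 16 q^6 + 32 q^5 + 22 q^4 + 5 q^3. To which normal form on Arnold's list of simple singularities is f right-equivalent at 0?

The Hessian of f at 0 has rank 0. Corank 2; j^3 = q*(p^2 + 4*p*q + 5*q^2) splits into three distinct lines over C (the quadratic factor has nonzero discriminant), so D_4.

D_{4}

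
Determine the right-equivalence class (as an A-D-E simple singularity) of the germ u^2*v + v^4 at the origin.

D5

The Hessian of f at 0 is [[0, 0], [0, 0]] with rank 0, so corank 2. A Groebner basis of the Jacobian ideal J(f) in C{u,v} is {u^3, u^2/4 + v^3, u*v}; counting standard monomials gives mu = 5. Corank 2; j^3 = u^2*v has shape L^2 M (L != M), so D-series; mu = 5 gives D_5.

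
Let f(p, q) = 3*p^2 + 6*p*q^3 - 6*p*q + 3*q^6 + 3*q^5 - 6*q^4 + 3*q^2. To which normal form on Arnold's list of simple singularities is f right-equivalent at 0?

A_{4}

The Hessian of f at 0 has rank 1. Corank 1: A-series; mu = 4 gives A_4.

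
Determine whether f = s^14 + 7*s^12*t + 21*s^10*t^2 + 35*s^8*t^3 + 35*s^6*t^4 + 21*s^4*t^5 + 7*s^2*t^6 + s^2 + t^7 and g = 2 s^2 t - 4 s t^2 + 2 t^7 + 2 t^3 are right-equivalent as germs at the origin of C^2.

The Hessian of f at 0 has rank 1. Corank 1: A-series; mu = 6 gives A_6. The Hessian of g at 0 has rank 0. Corank 2; j^3 = 2*t*(s - t)^2 has shape L^2 M (L != M), so D-series; mu = 8 gives D_8. f is A_6 but g is D_8, hence not right-equivalent.

No.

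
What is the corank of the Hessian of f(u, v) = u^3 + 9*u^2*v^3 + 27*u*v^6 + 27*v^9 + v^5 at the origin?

2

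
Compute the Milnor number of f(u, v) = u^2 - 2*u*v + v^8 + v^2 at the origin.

7

The Hessian of f at 0 has rank 1. Corank 1: A-series; mu = 7 gives A_7.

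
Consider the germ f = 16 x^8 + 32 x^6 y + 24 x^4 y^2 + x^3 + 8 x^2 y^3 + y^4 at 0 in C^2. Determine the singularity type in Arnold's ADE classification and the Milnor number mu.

Type E6, Milnor number mu = 6.

The Hessian of f at 0 is [[0, 0], [0, 0]] with rank 0, so corank 2. A Groebner basis of the Jacobian ideal J(f) in C{x,y} is {y^3, x^2}; counting standard monomials gives mu = 6. Corank 2; j^3 = x^3 is a perfect cube, so E-series; the 4-jet and mu = 6 give E_6.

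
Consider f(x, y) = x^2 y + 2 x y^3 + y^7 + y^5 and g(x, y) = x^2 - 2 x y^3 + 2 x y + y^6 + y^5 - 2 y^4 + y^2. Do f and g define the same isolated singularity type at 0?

The Hessian of f at 0 has rank 0. Corank 2; j^3 = x^2*y has shape L^2 M (L != M), so D-series; mu = 8 gives D_8. The Hessian of g at 0 has rank 1. Corank 1: A-series; mu = 4 gives A_4. f is D_8 but g is A_4, hence not right-equivalent.

No.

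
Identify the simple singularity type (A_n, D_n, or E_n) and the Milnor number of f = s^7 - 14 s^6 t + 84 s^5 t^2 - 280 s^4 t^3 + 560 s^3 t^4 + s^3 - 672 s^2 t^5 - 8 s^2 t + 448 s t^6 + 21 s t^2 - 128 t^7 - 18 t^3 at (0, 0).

Type D8, Milnor number mu = 8.

The Hessian of f at 0 is [[0, 0], [0, 0]] with rank 0, so corank 2. A Groebner basis of the Jacobian ideal J(f) in C{s,t} is {-s*t/7 + t^6 + 3*t^2/7, s*t^2 - 3*t^3, s^2 - 5*s*t + 6*t^2}; counting standard monomials gives mu = 8. Corank 2; j^3 = (s - 3*t)^2*(s - 2*t) has shape L^2 M (L != M), so D-series; mu = 8 gives D_8.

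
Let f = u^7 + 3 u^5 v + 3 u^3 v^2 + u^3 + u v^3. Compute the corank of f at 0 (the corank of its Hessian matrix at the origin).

Hessian at 0 has rank 0.

2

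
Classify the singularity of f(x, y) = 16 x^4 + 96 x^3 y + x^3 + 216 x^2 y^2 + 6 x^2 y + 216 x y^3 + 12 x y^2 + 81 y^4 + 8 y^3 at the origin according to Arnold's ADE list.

E6

The Hessian of f at 0 is [[0, 0], [0, 0]] with rank 0, so corank 2. A Groebner basis of the Jacobian ideal J(f) in C{x,y} is {y^4, x*y^2 + 11*y^3/6, x^2 + 4*x*y + 4*y^2}; counting standard monomials gives mu = 6. Corank 2; j^3 = (x + 2*y)^3 is a perfect cube, so E-series; the 4-jet and mu = 6 give E_6.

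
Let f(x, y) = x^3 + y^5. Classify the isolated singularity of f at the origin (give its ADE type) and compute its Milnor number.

The Hessian of f at 0 has rank 0. Corank 2; j^3 = x^3 is a perfect cube, so E-series; the 5-jet and mu = 8 give E_8.

Type E8, Milnor number mu = 8.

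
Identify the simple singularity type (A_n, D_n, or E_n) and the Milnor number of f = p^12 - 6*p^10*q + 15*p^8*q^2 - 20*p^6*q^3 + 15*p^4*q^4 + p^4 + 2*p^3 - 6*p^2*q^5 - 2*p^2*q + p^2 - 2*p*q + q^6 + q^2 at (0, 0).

Type A5, Milnor number mu = 5.

The Hessian of f at 0 is [[2, -2], [-2, 2]] with rank 1, so corank 1. A Groebner basis of the Jacobian ideal J(f) in C{p,q} is {p*q^2 + 3*p*q + p - 2*q^2 - q, 5*p*q + 2*p + q^3 - 3*q^2 - 2*q, p^2 + p - q}; counting standard monomials gives mu = 5. Corank 1: A-series; mu = 5 gives A_5.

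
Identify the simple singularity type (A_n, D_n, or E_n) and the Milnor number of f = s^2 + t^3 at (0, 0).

Type A2, Milnor number mu = 2.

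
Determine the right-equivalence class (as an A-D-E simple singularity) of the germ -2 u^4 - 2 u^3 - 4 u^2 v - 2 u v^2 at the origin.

D_{5}

The Hessian of f at 0 is [[0, 0], [0, 0]] with rank 0, so corank 2. A Groebner basis of the Jacobian ideal J(f) in C{u,v} is {u*v^2 + u*v/4 + v^2/4, -u*v/4 + v^3 - v^2/4, u^2 + u*v}; counting standard monomials gives mu = 5. Corank 2; j^3 = -2*u*(u + v)^2 has shape L^2 M (L != M), so D-series; mu = 5 gives D_5.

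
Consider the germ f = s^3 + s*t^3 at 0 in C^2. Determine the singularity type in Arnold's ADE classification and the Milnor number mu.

The Hessian of f at 0 has rank 0. Corank 2; j^3 = s^3 is a perfect cube, so E-series; the 4-jet and mu = 7 give E_7.

Type E_7, Milnor number mu = 7.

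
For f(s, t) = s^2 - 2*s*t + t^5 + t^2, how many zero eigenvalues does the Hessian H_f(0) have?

Hessian at 0 has rank 1.

1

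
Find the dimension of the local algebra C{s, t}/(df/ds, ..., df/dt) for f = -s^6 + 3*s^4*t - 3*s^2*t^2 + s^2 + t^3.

2

The Hessian of f at 0 has rank 1. Corank 1: A-series; mu = 2 gives A_2.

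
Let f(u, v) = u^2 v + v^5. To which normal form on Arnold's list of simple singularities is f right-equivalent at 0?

The Hessian of f at 0 has rank 0. Corank 2; j^3 = u^2*v has shape L^2 M (L != M), so D-series; mu = 6 gives D_6.

D_6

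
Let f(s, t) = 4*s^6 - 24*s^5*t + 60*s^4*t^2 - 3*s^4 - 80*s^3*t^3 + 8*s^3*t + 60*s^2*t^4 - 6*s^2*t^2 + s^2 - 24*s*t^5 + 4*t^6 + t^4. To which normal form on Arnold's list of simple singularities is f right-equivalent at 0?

A_3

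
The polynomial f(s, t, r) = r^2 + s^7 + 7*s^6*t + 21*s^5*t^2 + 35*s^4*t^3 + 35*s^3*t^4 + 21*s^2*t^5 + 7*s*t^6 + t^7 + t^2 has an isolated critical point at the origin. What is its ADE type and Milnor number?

Type A6, Milnor number mu = 6.

The Hessian of f at 0 is [[0, 0, 0], [0, 2, 0], [0, 0, 2]] with rank 2, so corank 1. A Groebner basis of the Jacobian ideal J(f) in C{s,t,r} is {s^6, t, r}; counting standard monomials gives mu = 6. Corank 1: A-series; mu = 6 gives A_6.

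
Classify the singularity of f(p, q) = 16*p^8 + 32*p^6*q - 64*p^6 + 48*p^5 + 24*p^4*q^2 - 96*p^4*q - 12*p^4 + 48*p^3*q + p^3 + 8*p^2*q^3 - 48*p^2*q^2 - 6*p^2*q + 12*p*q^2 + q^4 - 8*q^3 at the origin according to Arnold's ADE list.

The Hessian of f at 0 has rank 0. Corank 2; j^3 = (p - 2*q)^3 is a perfect cube, so E-series; the 4-jet and mu = 6 give E_6.

E_6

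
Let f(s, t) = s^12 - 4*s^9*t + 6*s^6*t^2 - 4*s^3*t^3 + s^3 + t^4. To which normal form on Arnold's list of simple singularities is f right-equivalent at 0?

E6

The Hessian of f at 0 is [[0, 0], [0, 0]] with rank 0, so corank 2. A Groebner basis of the Jacobian ideal J(f) in C{s,t} is {t^3, s^2}; counting standard monomials gives mu = 6. Corank 2; j^3 = s^3 is a perfect cube, so E-series; the 4-jet and mu = 6 give E_6.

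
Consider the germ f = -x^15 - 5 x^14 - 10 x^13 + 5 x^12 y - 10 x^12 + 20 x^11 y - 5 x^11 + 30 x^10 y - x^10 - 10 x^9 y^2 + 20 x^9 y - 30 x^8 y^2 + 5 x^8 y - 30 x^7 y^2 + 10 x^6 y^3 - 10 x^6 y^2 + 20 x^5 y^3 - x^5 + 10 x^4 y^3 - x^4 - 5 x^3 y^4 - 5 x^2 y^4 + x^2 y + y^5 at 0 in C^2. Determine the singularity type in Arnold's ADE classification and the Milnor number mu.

The Hessian of f at 0 has rank 0. Corank 2; j^3 = x^2*y has shape L^2 M (L != M), so D-series; mu = 6 gives D_6.

Type D_{6}, Milnor number mu = 6.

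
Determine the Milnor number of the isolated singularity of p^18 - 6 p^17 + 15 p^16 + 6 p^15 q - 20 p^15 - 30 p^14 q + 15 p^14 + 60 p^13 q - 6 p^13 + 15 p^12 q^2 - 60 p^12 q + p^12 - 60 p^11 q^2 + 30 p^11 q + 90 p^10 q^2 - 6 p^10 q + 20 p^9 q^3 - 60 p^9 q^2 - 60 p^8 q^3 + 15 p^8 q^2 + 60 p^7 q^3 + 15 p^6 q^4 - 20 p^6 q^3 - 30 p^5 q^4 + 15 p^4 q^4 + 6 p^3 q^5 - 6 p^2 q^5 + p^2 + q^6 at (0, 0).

5

The Hessian of f at 0 has rank 1. Corank 1: A-series; mu = 5 gives A_5.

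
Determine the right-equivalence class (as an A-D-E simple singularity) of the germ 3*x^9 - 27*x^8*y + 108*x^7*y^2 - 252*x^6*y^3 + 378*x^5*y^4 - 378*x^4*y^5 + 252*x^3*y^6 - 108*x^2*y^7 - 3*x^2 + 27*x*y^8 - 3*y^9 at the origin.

A_{8}

The Hessian of f at 0 is [[-6, 0], [0, 0]] with rank 1, so corank 1. A Groebner basis of the Jacobian ideal J(f) in C{x,y} is {y^8, x}; counting standard monomials gives mu = 8. Corank 1: A-series; mu = 8 gives A_8.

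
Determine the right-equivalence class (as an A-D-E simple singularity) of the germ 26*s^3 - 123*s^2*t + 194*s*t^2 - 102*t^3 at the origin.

D_4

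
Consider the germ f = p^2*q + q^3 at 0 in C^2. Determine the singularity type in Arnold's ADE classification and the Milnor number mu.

The Hessian of f at 0 is [[0, 0], [0, 0]] with rank 0, so corank 2. A Groebner basis of the Jacobian ideal J(f) in C{p,q} is {q^3, p^2 + 3*q^2, p*q}; counting standard monomials gives mu = 4. Corank 2; j^3 = q*(p^2 + q^2) splits into three distinct lines over C (the quadratic factor has nonzero discriminant), so D_4.

Type D4, Milnor number mu = 4.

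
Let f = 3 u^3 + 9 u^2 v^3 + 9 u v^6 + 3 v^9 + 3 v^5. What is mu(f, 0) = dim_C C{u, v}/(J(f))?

The Hessian of f at 0 has rank 0. Corank 2; j^3 = 3*u^3 is a perfect cube, so E-series; the 5-jet and mu = 8 give E_8.

8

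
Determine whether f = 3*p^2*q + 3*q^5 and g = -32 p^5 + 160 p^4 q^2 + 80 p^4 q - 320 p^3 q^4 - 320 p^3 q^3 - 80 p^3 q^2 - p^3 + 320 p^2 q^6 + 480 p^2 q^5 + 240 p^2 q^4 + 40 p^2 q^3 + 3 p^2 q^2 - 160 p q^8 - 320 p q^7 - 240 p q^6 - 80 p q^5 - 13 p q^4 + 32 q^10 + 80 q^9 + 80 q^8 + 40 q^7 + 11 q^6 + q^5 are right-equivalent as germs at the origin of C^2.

The Hessian of f at 0 has rank 0. Corank 2; j^3 = 3*p^2*q has shape L^2 M (L != M), so D-series; mu = 6 gives D_6. The Hessian of g at 0 has rank 0. Corank 2; j^3 = -p^3 is a perfect cube, so E-series; the 5-jet and mu = 8 give E_8. f is D_6 but g is E_8, hence not right-equivalent.

No.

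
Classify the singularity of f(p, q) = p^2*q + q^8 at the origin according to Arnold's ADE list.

D9

The Hessian of f at 0 is [[0, 0], [0, 0]] with rank 0, so corank 2. A Groebner basis of the Jacobian ideal J(f) in C{p,q} is {p^2/8 + q^7, p^3, p*q}; counting standard monomials gives mu = 9. Corank 2; j^3 = p^2*q has shape L^2 M (L != M), so D-series; mu = 9 gives D_9.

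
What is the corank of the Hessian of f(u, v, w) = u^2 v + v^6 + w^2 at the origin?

Hessian at 0 has rank 1.

2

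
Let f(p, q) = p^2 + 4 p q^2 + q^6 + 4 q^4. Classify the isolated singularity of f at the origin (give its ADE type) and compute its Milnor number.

Type A5, Milnor number mu = 5.

The Hessian of f at 0 has rank 1. Corank 1: A-series; mu = 5 gives A_5.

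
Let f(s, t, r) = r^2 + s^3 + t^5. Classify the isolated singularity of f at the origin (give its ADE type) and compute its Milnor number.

The Hessian of f at 0 has rank 1. Corank 2; j^3 = s^3 is a perfect cube, so E-series; the 5-jet and mu = 8 give E_8.

Type E_{8}, Milnor number mu = 8.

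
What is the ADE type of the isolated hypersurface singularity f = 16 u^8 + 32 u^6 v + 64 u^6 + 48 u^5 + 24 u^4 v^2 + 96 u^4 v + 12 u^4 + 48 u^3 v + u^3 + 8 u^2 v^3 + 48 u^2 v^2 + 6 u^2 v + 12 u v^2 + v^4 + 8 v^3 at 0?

E_{6}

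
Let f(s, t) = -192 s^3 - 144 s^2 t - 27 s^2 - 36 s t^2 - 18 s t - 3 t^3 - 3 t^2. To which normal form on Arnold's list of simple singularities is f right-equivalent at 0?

A_2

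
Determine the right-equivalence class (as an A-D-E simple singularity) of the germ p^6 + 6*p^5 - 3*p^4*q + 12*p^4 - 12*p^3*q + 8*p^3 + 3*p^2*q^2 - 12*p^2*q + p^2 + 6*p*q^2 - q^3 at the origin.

The Hessian of f at 0 is [[2, 0], [0, 0]] with rank 1, so corank 1. A Groebner basis of the Jacobian ideal J(f) in C{p,q} is {q^2, p}; counting standard monomials gives mu = 2. Corank 1: A-series; mu = 2 gives A_2.

A_{2}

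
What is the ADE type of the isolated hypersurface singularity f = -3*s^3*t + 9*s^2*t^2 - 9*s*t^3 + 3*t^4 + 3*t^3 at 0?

E_{7}

The Hessian of f at 0 has rank 0. Corank 2; j^3 = 3*t^3 is a perfect cube, so E-series; the 4-jet and mu = 7 give E_7.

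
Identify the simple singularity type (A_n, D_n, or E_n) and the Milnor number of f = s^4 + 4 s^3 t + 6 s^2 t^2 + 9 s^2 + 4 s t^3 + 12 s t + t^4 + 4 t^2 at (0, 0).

Type A_{3}, Milnor number mu = 3.

The Hessian of f at 0 has rank 1. Corank 1: A-series; mu = 3 gives A_3.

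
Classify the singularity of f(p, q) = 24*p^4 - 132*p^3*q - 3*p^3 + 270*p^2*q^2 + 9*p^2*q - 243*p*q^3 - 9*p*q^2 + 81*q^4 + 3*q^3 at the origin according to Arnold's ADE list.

E7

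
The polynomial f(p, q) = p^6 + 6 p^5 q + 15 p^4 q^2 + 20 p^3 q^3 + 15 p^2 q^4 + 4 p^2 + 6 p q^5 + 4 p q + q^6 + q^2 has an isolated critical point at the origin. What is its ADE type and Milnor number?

Type A_5, Milnor number mu = 5.

The Hessian of f at 0 has rank 1. Corank 1: A-series; mu = 5 gives A_5.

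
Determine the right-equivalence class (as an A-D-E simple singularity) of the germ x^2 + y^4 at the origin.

The Hessian of f at 0 has rank 1. Corank 1: A-series; mu = 3 gives A_3.

A3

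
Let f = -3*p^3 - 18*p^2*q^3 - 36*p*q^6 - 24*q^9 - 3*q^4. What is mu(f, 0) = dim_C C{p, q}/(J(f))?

6

The Hessian of f at 0 has rank 0. Corank 2; j^3 = -3*p^3 is a perfect cube, so E-series; the 4-jet and mu = 6 give E_6.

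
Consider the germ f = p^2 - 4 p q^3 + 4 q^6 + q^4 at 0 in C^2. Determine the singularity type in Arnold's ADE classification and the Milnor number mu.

Type A_{3}, Milnor number mu = 3.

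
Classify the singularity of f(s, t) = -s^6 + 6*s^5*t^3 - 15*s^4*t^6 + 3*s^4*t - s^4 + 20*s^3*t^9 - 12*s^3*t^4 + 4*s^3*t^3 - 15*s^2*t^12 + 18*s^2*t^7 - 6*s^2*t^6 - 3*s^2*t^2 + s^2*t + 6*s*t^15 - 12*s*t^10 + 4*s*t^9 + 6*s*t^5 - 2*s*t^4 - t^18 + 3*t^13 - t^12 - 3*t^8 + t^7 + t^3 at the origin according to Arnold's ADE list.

The Hessian of f at 0 has rank 0. Corank 2; j^3 = t*(s^2 + t^2) splits into three distinct lines over C (the quadratic factor has nonzero discriminant), so D_4.

D4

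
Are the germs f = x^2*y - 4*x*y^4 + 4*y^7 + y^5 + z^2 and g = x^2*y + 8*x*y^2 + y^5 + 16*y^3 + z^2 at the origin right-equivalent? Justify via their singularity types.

Yes.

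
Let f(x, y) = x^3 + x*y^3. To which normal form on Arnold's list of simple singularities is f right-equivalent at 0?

E7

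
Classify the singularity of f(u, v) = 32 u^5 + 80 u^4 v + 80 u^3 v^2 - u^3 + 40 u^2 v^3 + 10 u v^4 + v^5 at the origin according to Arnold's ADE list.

E_{8}

The Hessian of f at 0 has rank 0. Corank 2; j^3 = -u^3 is a perfect cube, so E-series; the 5-jet and mu = 8 give E_8.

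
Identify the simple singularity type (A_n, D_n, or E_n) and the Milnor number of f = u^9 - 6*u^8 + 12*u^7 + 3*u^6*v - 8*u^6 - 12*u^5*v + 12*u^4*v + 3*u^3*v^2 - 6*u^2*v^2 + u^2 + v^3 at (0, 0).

The Hessian of f at 0 has rank 1. Corank 1: A-series; mu = 2 gives A_2.

Type A_2, Milnor number mu = 2.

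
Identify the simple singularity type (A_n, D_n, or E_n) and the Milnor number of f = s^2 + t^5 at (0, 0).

Type A_{4}, Milnor number mu = 4.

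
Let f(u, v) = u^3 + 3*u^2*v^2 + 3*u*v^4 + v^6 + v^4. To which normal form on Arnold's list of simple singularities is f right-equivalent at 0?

E6

The Hessian of f at 0 is [[0, 0], [0, 0]] with rank 0, so corank 2. A Groebner basis of the Jacobian ideal J(f) in C{u,v} is {u^3, u^2*v, u^2/2 + u*v^2, v^3}; counting standard monomials gives mu = 6. Corank 2; j^3 = u^3 is a perfect cube, so E-series; the 4-jet and mu = 6 give E_6.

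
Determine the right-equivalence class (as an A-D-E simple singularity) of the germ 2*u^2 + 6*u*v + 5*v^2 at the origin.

A_1

The Hessian of f at 0 has rank 2. Corank 0: nondegenerate Morse point, so A_1.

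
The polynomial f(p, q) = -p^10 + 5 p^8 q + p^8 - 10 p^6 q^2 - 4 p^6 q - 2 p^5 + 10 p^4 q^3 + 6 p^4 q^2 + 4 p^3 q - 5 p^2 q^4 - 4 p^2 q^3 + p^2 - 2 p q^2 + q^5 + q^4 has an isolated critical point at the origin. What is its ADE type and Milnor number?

Type A4, Milnor number mu = 4.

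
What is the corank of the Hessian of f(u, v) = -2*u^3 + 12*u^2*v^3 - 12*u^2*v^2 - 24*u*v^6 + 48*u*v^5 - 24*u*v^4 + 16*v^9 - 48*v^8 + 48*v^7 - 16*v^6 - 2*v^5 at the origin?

2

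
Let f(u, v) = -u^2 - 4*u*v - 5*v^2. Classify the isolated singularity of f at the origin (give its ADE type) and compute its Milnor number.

The Hessian of f at 0 is [[-2, -4], [-4, -10]] with rank 2, so corank 0. A Groebner basis of the Jacobian ideal J(f) in C{u,v} is {u, v}; counting standard monomials gives mu = 1. Corank 0: nondegenerate Morse point, so A_1.

Type A_{1}, Milnor number mu = 1.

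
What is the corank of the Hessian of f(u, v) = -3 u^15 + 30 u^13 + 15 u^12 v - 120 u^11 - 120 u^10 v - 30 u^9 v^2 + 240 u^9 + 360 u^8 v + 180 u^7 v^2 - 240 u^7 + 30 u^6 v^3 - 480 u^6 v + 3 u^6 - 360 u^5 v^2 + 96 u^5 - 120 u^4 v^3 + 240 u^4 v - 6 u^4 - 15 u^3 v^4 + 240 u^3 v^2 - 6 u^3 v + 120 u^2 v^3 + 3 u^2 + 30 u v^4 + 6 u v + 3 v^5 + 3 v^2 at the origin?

The Hessian at 0 is [[6, 6], [6, 6]] of rank 1; hence corank 1.

1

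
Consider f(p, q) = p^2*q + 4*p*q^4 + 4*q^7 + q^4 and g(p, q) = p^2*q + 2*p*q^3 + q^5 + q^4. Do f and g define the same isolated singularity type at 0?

Yes.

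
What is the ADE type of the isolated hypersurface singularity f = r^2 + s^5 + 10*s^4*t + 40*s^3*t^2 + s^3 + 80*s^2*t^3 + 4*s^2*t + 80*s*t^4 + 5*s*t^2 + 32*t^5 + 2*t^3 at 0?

D_{6}

The Hessian of f at 0 has rank 1. Corank 2; j^3 = (s + t)^2*(s + 2*t) has shape L^2 M (L != M), so D-series; mu = 6 gives D_6.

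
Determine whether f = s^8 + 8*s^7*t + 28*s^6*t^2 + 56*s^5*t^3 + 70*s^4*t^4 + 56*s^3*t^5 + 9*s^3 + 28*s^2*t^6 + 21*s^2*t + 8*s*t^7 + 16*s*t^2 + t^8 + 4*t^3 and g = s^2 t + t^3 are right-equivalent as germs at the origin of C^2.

The Hessian of f at 0 is [[0, 0], [0, 0]] with rank 0, so corank 2. A Groebner basis of the Jacobian ideal J(f) in C{s,t} is {-6561*s*t/8 + t^7 - 2187*t^2/4, s*t^2 + 2*t^3/3, s^2 + 5*s*t/3 + 2*t^2/3}; counting standard monomials gives mu = 9. Corank 2; j^3 = (s + t)*(3*s + 2*t)^2 has shape L^2 M (L != M), so D-series; mu = 9 gives D_9. The Hessian of g at 0 is [[0, 0], [0, 0]] with rank 0, so corank 2. A Groebner basis of the Jacobian ideal J(g) in C{s,t} is {t^3, s^2 + 3*t^2, s*t}; counting standard monomials gives mu = 4. Corank 2; j^3 = t*(s^2 + t^2) splits into three distinct lines over C (the quadratic factor has nonzero discriminant), so D_4. f is D_9 but g is D_4, hence not right-equivalent.

No.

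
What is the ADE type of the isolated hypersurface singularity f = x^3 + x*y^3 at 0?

E_7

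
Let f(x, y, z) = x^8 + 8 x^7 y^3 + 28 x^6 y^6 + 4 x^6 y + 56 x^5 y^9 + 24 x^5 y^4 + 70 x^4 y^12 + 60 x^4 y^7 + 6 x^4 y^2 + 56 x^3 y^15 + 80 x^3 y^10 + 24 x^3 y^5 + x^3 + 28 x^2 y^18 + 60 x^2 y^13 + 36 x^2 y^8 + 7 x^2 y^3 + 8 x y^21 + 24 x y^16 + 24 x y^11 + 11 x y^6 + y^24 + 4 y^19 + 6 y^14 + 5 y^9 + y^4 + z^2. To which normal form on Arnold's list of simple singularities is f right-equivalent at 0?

E6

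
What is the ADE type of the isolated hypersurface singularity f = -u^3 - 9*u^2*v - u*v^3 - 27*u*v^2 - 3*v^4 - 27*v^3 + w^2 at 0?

E_7

The Hessian of f at 0 has rank 1. Corank 2; j^3 = -(u + 3*v)^3 is a perfect cube, so E-series; the 4-jet and mu = 7 give E_7.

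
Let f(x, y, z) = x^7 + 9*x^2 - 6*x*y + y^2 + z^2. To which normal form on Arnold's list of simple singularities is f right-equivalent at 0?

The Hessian of f at 0 has rank 2. Corank 1: A-series; mu = 6 gives A_6.

A_6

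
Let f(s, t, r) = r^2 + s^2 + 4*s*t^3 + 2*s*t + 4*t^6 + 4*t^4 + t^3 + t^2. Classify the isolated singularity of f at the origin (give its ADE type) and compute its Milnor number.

The Hessian of f at 0 has rank 2. Corank 1: A-series; mu = 2 gives A_2.

Type A_2, Milnor number mu = 2.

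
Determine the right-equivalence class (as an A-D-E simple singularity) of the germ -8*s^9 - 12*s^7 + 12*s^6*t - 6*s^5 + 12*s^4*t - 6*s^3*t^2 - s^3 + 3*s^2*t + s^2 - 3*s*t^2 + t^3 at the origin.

A_{2}

The Hessian of f at 0 has rank 1. Corank 1: A-series; mu = 2 gives A_2.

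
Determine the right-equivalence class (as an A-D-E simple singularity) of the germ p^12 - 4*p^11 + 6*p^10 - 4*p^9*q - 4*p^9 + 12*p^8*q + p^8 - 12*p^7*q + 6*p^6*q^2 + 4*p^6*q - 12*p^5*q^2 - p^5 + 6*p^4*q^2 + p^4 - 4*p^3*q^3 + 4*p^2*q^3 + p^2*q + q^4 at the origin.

D_{5}

The Hessian of f at 0 is [[0, 0], [0, 0]] with rank 0, so corank 2. A Groebner basis of the Jacobian ideal J(f) in C{p,q} is {p^3, p^2/4 + q^3, p*q}; counting standard monomials gives mu = 5. Corank 2; j^3 = p^2*q has shape L^2 M (L != M), so D-series; mu = 5 gives D_5.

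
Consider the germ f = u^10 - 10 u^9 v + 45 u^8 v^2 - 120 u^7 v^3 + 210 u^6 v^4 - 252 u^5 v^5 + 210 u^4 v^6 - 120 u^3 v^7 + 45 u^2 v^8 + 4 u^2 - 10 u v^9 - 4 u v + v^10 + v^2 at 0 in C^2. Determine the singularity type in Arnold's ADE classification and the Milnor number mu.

The Hessian of f at 0 has rank 1. Corank 1: A-series; mu = 9 gives A_9.

Type A9, Milnor number mu = 9.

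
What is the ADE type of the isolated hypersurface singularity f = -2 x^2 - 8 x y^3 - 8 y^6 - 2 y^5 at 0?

The Hessian of f at 0 has rank 1. Corank 1: A-series; mu = 4 gives A_4.

A4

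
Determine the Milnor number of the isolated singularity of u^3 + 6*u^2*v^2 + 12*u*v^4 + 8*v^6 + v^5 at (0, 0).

The Hessian of f at 0 has rank 0. Corank 2; j^3 = u^3 is a perfect cube, so E-series; the 5-jet and mu = 8 give E_8.

8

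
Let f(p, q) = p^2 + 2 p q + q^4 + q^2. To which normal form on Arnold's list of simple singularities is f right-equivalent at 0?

A3

The Hessian of f at 0 is [[2, 2], [2, 2]] with rank 1, so corank 1. A Groebner basis of the Jacobian ideal J(f) in C{p,q} is {q^3, p + q}; counting standard monomials gives mu = 3. Corank 1: A-series; mu = 3 gives A_3.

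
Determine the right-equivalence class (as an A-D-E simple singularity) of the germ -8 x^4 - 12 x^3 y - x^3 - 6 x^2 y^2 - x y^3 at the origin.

E_7

The Hessian of f at 0 has rank 0. Corank 2; j^3 = -x^3 is a perfect cube, so E-series; the 4-jet and mu = 7 give E_7.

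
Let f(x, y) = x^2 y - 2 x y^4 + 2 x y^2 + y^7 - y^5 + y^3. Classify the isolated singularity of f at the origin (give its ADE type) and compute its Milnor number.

Type D_{6}, Milnor number mu = 6.

The Hessian of f at 0 has rank 0. Corank 2; j^3 = y*(x + y)^2 has shape L^2 M (L != M), so D-series; mu = 6 gives D_6.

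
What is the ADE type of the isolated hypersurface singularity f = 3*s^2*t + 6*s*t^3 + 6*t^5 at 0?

D_6

The Hessian of f at 0 is [[0, 0], [0, 0]] with rank 0, so corank 2. A Groebner basis of the Jacobian ideal J(f) in C{s,t} is {s^3, s^2*t, -s^2/4 + s*t^2, s*t + t^3}; counting standard monomials gives mu = 6. Corank 2; j^3 = 3*s^2*t has shape L^2 M (L != M), so D-series; mu = 6 gives D_6.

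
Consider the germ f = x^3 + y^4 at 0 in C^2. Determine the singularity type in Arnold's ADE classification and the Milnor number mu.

The Hessian of f at 0 is [[0, 0], [0, 0]] with rank 0, so corank 2. A Groebner basis of the Jacobian ideal J(f) in C{x,y} is {y^3, x^2}; counting standard monomials gives mu = 6. Corank 2; j^3 = x^3 is a perfect cube, so E-series; the 4-jet and mu = 6 give E_6.

Type E6, Milnor number mu = 6.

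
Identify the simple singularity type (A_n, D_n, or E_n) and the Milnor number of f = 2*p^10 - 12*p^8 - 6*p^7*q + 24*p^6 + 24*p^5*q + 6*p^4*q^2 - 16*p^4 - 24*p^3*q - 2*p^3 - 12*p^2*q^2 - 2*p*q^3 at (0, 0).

The Hessian of f at 0 has rank 0. Corank 2; j^3 = -2*p^3 is a perfect cube, so E-series; the 4-jet and mu = 7 give E_7.

Type E7, Milnor number mu = 7.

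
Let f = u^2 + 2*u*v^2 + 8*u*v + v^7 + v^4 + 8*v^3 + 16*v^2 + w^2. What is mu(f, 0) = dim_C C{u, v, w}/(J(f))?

The Hessian of f at 0 has rank 2. Corank 1: A-series; mu = 6 gives A_6.

6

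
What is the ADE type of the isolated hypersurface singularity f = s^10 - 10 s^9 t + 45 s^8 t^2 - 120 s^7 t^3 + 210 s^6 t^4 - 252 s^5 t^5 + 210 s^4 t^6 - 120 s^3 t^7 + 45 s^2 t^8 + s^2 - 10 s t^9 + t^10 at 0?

A9

The Hessian of f at 0 has rank 1. Corank 1: A-series; mu = 9 gives A_9.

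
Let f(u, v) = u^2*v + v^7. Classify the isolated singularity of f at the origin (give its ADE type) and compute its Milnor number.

Type D8, Milnor number mu = 8.

The Hessian of f at 0 has rank 0. Corank 2; j^3 = u^2*v has shape L^2 M (L != M), so D-series; mu = 8 gives D_8.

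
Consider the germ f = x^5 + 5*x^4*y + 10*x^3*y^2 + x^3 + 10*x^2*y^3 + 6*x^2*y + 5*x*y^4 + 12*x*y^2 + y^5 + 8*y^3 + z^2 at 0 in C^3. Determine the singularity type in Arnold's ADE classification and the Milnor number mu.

Type E8, Milnor number mu = 8.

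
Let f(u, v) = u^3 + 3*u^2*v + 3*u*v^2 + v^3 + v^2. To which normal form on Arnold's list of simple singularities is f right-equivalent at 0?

A2

The Hessian of f at 0 is [[0, 0], [0, 2]] with rank 1, so corank 1. A Groebner basis of the Jacobian ideal J(f) in C{u,v} is {u^2, v}; counting standard monomials gives mu = 2. Corank 1: A-series; mu = 2 gives A_2.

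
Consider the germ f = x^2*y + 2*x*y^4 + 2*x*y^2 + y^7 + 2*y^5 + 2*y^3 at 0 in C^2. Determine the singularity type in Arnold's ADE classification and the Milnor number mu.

The Hessian of f at 0 has rank 0. Corank 2; j^3 = y*(x^2 + 2*x*y + 2*y^2) splits into three distinct lines over C (the quadratic factor has nonzero discriminant), so D_4.

Type D_4, Milnor number mu = 4.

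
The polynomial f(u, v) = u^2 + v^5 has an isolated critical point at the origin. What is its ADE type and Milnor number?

Type A_4, Milnor number mu = 4.

The Hessian of f at 0 has rank 1. Corank 1: A-series; mu = 4 gives A_4.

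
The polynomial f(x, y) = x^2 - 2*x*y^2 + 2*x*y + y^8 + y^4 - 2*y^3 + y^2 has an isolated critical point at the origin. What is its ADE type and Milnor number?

The Hessian of f at 0 has rank 1. Corank 1: A-series; mu = 7 gives A_7.

Type A7, Milnor number mu = 7.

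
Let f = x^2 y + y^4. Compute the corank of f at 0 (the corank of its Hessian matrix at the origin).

Hessian at 0 has rank 0.

2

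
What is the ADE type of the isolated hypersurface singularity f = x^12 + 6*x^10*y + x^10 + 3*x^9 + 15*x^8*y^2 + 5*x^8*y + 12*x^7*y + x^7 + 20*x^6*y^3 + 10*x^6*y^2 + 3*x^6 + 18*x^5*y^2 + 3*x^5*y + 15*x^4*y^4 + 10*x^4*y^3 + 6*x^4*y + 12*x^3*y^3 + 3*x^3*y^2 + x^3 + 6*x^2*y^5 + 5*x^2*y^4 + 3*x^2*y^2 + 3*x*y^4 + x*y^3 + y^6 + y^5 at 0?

The Hessian of f at 0 is [[0, 0], [0, 0]] with rank 0, so corank 2. A Groebner basis of the Jacobian ideal J(f) in C{x,y} is {-x^2 + y^4 - y^3/3, x^3, x^2*y + x^2/3 + y^3/9, x^2 + x*y^2 + y^3/3}; counting standard monomials gives mu = 7. Corank 2; j^3 = x^3 is a perfect cube, so E-series; the 4-jet and mu = 7 give E_7.

E_{7}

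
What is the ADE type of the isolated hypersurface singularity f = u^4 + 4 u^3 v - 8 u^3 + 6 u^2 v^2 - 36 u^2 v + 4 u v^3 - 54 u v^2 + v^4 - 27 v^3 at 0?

The Hessian of f at 0 is [[0, 0], [0, 0]] with rank 0, so corank 2. A Groebner basis of the Jacobian ideal J(f) in C{u,v} is {v^4, u*v^2 + 4*v^3/3, u^2 + 3*u*v + 9*v^2/4}; counting standard monomials gives mu = 6. Corank 2; j^3 = -(2*u + 3*v)^3 is a perfect cube, so E-series; the 4-jet and mu = 6 give E_6.

E_6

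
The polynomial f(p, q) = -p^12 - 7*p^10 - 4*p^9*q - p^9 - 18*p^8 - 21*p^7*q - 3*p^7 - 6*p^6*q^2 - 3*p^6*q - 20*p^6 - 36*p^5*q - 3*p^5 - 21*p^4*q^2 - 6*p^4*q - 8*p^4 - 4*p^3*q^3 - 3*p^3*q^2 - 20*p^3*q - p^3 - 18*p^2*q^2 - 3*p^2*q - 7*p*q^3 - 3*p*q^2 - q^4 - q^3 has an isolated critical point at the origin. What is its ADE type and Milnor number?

Type E_{7}, Milnor number mu = 7.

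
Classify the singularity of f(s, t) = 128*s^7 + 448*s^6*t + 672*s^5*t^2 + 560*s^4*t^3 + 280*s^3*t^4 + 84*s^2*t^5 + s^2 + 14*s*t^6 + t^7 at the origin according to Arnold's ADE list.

A_{6}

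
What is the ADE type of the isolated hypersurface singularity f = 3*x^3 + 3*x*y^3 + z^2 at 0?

The Hessian of f at 0 is [[0, 0, 0], [0, 0, 0], [0, 0, 2]] with rank 1, so corank 2. A Groebner basis of the Jacobian ideal J(f) in C{x,y,z} is {x^3, x*y^2, 3*x^2 + y^3, z}; counting standard monomials gives mu = 7. Corank 2; j^3 = 3*x^3 is a perfect cube, so E-series; the 4-jet and mu = 7 give E_7.

E_{7}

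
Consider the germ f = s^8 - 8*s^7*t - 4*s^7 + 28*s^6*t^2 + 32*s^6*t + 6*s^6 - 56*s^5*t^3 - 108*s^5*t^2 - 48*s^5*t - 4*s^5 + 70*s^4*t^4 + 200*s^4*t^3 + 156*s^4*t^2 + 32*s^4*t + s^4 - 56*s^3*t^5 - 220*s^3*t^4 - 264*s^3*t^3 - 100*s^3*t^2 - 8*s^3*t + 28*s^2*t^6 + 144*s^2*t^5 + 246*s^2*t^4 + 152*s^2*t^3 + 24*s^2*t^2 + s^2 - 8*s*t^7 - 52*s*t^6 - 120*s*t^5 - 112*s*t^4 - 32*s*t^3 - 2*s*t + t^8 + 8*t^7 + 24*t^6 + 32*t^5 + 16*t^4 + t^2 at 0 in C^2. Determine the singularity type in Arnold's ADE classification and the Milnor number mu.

The Hessian of f at 0 has rank 1. Corank 1: A-series; mu = 3 gives A_3.

Type A3, Milnor number mu = 3.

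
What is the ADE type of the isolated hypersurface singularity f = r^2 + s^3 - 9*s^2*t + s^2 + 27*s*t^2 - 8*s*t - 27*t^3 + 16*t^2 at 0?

A_{2}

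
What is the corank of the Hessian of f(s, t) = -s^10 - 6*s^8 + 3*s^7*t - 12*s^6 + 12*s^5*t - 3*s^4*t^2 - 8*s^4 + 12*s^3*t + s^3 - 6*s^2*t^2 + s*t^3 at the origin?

2

The Hessian at 0 is [[0, 0], [0, 0]] of rank 0; hence corank 2.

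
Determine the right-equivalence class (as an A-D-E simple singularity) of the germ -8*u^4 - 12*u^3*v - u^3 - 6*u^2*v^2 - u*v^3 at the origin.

The Hessian of f at 0 has rank 0. Corank 2; j^3 = -u^3 is a perfect cube, so E-series; the 4-jet and mu = 7 give E_7.

E_{7}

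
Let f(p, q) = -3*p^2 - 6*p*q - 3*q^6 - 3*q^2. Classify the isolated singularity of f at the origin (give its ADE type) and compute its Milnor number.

Type A_{5}, Milnor number mu = 5.

The Hessian of f at 0 is [[-6, -6], [-6, -6]] with rank 1, so corank 1. A Groebner basis of the Jacobian ideal J(f) in C{p,q} is {q^5, p + q}; counting standard monomials gives mu = 5. Corank 1: A-series; mu = 5 gives A_5.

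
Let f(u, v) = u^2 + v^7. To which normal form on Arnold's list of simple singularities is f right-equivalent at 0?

A_{6}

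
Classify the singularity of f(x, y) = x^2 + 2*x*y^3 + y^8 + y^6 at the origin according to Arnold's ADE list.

A_{7}

The Hessian of f at 0 is [[2, 0], [0, 0]] with rank 1, so corank 1. A Groebner basis of the Jacobian ideal J(f) in C{x,y} is {x^3, x^2*y, x + y^3}; counting standard monomials gives mu = 7. Corank 1: A-series; mu = 7 gives A_7.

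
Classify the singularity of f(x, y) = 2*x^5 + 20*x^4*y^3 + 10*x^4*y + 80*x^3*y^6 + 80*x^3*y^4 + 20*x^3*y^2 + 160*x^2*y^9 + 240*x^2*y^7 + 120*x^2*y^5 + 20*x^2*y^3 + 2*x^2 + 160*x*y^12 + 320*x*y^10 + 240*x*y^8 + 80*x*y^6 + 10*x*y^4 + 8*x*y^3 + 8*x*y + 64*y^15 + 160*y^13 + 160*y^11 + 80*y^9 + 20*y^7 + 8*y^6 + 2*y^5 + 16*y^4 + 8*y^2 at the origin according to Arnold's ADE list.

A4

The Hessian of f at 0 has rank 1. Corank 1: A-series; mu = 4 gives A_4.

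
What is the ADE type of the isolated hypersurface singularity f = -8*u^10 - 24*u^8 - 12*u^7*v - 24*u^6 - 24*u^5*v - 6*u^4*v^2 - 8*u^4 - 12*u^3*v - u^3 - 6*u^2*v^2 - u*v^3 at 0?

E7

The Hessian of f at 0 has rank 0. Corank 2; j^3 = -u^3 is a perfect cube, so E-series; the 4-jet and mu = 7 give E_7.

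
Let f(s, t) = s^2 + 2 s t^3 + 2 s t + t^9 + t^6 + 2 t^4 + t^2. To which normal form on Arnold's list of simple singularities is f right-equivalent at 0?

A_{8}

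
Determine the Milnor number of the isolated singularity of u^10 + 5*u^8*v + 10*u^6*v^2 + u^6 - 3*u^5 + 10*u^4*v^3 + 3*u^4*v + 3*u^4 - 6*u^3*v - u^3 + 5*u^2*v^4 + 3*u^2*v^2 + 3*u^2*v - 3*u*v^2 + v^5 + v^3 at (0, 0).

8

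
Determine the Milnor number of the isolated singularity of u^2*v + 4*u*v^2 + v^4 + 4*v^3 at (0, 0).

5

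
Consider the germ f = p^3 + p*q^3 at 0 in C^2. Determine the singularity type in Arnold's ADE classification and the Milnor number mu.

The Hessian of f at 0 has rank 0. Corank 2; j^3 = p^3 is a perfect cube, so E-series; the 4-jet and mu = 7 give E_7.

Type E_7, Milnor number mu = 7.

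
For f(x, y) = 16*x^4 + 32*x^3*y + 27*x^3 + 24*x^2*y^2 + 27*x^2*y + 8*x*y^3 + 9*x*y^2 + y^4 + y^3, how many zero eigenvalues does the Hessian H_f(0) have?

2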